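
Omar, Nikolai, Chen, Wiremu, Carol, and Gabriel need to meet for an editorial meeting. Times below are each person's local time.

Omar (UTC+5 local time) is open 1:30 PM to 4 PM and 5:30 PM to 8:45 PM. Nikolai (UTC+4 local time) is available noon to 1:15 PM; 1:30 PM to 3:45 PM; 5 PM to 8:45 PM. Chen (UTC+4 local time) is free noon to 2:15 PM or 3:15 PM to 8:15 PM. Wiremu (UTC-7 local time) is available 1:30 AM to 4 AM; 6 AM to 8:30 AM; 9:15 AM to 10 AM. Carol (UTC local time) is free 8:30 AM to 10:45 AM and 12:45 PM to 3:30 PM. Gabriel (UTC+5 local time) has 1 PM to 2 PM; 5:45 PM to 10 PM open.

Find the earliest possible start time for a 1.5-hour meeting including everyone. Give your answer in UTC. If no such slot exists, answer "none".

Omar in UTC: 08:30-11:00, 12:30-15:45 (subtract 5h to convert from UTC+5).
Nikolai in UTC: 08:00-09:15, 09:30-11:45, 13:00-16:45 (subtract 4h to convert from UTC+4).
Chen in UTC: 08:00-10:15, 11:15-16:15 (subtract 4h to convert from UTC+4).
Wiremu in UTC: 08:30-11:00, 13:00-15:30, 16:15-17:00 (add 7h to convert from UTC-7).
Carol in UTC: 08:30-10:45, 12:45-15:30.
Gabriel in UTC: 08:00-09:00, 12:45-17:00 (subtract 5h to convert from UTC+5).
Omar ∩ Nikolai: 08:30-09:15, 09:30-11:00, 13:00-15:45.
Omar ∩ Nikolai ∩ Chen: 08:30-09:15, 09:30-10:15, 13:00-15:45.
Omar ∩ Nikolai ∩ Chen ∩ Wiremu: 08:30-09:15, 09:30-10:15, 13:00-15:30.
Omar ∩ Nikolai ∩ Chen ∩ Wiremu ∩ Carol: 08:30-09:15, 09:30-10:15, 13:00-15:30.
Omar ∩ Nikolai ∩ Chen ∩ Wiremu ∩ Carol ∩ Gabriel: 08:30-09:00, 13:00-15:30.
So the common availability across everyone is 08:30-09:00, 13:00-15:30.
The first common window of at least 90 minutes is 13:00-15:30, so the earliest start is 13:00.

13:00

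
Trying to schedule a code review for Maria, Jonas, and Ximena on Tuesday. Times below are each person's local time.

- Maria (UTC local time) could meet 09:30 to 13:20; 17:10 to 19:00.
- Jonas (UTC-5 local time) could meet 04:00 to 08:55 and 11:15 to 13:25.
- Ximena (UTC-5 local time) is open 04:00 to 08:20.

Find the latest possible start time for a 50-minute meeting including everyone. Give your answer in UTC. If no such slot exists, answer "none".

Maria in UTC: 09:30-13:20, 17:10-19:00.
Jonas in UTC: 09:00-13:55, 16:15-18:25 (add 5h to convert from UTC-5).
Ximena in UTC: 09:00-13:20 (add 5h to convert from UTC-5).
Maria ∩ Jonas: 09:30-13:20, 17:10-18:25.
Maria ∩ Jonas ∩ Ximena: 09:30-13:20.
The last common window of at least 50 minutes is 09:30-13:20; a 50-minute meeting can start as late as 12:30 and still end by 13:20.

12:30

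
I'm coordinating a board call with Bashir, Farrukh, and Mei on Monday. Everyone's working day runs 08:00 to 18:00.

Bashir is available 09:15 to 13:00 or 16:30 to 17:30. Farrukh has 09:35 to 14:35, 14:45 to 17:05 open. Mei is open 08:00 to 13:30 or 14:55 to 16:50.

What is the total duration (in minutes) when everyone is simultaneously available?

225

Bashir ∩ Farrukh: 09:35-13:00, 16:30-17:05.
Bashir ∩ Farrukh ∩ Mei: 09:35-13:00, 16:30-16:50.
Summing the common windows: 205 + 20 = 225 minutes.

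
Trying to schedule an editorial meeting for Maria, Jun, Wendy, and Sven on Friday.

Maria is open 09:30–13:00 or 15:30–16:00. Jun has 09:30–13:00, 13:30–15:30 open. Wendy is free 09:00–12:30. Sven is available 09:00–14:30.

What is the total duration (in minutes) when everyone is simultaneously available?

Maria ∩ Jun: 09:30-13:00.
Maria ∩ Jun ∩ Wendy: 09:30-12:30.
Maria ∩ Jun ∩ Wendy ∩ Sven: 09:30-12:30.
That's a single block of 180 minutes.

180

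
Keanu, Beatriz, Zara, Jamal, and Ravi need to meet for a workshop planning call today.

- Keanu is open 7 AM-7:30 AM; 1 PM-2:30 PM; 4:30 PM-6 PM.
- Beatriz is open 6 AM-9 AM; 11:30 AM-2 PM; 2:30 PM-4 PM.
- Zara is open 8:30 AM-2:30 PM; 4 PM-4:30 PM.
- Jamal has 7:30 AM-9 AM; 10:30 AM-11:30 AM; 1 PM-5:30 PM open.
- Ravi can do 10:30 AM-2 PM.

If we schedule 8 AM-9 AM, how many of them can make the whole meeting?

Beatriz and Jamal can make the full 08:00-09:00 slot — that's 2.

2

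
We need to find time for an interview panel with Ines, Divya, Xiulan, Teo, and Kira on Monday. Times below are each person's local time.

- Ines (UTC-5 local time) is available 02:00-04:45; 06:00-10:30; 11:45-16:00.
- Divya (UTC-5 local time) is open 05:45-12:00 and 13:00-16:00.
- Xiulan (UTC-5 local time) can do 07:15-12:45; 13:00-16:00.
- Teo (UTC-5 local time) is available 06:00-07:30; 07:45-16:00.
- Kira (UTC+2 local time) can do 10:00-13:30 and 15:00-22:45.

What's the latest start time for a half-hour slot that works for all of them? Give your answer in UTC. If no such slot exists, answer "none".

20:15

Ines in UTC: 07:00-09:45, 11:00-15:30, 16:45-21:00 (add 5h to convert from UTC-5).
Divya in UTC: 10:45-17:00, 18:00-21:00 (add 5h to convert from UTC-5).
Xiulan in UTC: 12:15-17:45, 18:00-21:00 (add 5h to convert from UTC-5).
Teo in UTC: 11:00-12:30, 12:45-21:00 (add 5h to convert from UTC-5).
Kira in UTC: 08:00-11:30, 13:00-20:45 (subtract 2h to convert from UTC+2).
Ines ∩ Divya: 11:00-15:30, 16:45-17:00, 18:00-21:00.
Ines ∩ Divya ∩ Xiulan: 12:15-15:30, 16:45-17:00, 18:00-21:00.
Ines ∩ Divya ∩ Xiulan ∩ Teo: 12:15-12:30, 12:45-15:30, 16:45-17:00, 18:00-21:00.
Ines ∩ Divya ∩ Xiulan ∩ Teo ∩ Kira: 13:00-15:30, 16:45-17:00, 18:00-20:45.
The last common window of at least 30 minutes is 18:00-20:45; a 30-minute meeting can start as late as 20:15 and still end by 20:45.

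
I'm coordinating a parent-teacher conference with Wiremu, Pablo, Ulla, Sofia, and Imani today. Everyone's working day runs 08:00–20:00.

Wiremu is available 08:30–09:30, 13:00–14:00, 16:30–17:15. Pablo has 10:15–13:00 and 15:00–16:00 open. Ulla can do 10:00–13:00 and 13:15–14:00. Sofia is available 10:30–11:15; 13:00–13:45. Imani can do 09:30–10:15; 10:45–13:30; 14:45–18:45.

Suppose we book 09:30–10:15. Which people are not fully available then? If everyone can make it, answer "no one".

Pablo, Sofia, Ulla, Wiremu

Wiremu: not fully free for 09:30-10:15. Pablo: not fully free for 09:30-10:15. Ulla: not fully free for 09:30-10:15. Sofia: not fully free for 09:30-10:15. Imani: free for 09:30-10:15.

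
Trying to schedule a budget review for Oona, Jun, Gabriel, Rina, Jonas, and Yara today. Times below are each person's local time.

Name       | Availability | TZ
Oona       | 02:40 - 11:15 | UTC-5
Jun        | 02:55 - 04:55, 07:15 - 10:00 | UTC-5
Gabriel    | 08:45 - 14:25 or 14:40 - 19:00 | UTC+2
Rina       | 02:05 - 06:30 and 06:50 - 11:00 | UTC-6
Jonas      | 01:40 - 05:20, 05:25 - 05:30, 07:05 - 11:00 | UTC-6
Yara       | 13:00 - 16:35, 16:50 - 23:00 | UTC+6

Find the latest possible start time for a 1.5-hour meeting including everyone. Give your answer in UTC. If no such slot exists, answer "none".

Oona in UTC: 07:40-16:15 (add 5h to convert from UTC-5).
Jun in UTC: 07:55-09:55, 12:15-15:00 (add 5h to convert from UTC-5).
Gabriel in UTC: 06:45-12:25, 12:40-17:00 (subtract 2h to convert from UTC+2).
Rina in UTC: 08:05-12:30, 12:50-17:00 (add 6h to convert from UTC-6).
Jonas in UTC: 07:40-11:20, 11:25-11:30, 13:05-17:00 (add 6h to convert from UTC-6).
Yara in UTC: 07:00-10:35, 10:50-17:00 (subtract 6h to convert from UTC+6).
Oona ∩ Jun: 07:55-09:55, 12:15-15:00.
Oona ∩ Jun ∩ Gabriel: 07:55-09:55, 12:15-12:25, 12:40-15:00.
Oona ∩ Jun ∩ Gabriel ∩ Rina: 08:05-09:55, 12:15-12:25, 12:50-15:00.
Oona ∩ Jun ∩ Gabriel ∩ Rina ∩ Jonas: 08:05-09:55, 13:05-15:00.
Oona ∩ Jun ∩ Gabriel ∩ Rina ∩ Jonas ∩ Yara: 08:05-09:55, 13:05-15:00.
The last common window of at least 90 minutes is 13:05-15:00; a 90-minute meeting can start as late as 13:30 and still end by 15:00.

13:30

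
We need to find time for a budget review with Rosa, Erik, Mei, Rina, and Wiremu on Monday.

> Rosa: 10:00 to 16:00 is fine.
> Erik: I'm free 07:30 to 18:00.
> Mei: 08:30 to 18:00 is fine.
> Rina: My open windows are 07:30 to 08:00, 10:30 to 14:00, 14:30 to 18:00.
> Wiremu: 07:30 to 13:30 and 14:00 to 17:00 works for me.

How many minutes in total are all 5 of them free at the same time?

270

Rosa ∩ Erik: 10:00-16:00.
Rosa ∩ Erik ∩ Mei: 10:00-16:00.
Rosa ∩ Erik ∩ Mei ∩ Rina: 10:30-14:00, 14:30-16:00.
Rosa ∩ Erik ∩ Mei ∩ Rina ∩ Wiremu: 10:30-13:30, 14:30-16:00.
Summing the common windows: 180 + 90 = 270 minutes.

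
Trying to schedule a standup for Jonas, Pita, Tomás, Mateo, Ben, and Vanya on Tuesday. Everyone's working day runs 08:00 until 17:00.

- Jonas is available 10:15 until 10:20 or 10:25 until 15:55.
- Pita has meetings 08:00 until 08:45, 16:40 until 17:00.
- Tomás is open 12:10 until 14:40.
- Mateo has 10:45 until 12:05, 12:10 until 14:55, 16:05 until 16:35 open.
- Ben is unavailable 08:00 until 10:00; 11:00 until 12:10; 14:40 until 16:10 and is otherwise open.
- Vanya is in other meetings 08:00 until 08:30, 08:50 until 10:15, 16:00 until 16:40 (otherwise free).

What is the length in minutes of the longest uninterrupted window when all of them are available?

150

Jonas free: 10:15-10:20, 10:25-15:55.
Pita free: 08:45-16:40 (invert busy blocks within the working day).
Tomás free: 12:10-14:40.
Mateo free: 10:45-12:05, 12:10-14:55, 16:05-16:35.
Ben free: 10:00-11:00, 12:10-14:40, 16:10-17:00 (invert busy blocks within the working day).
Vanya free: 08:30-08:50, 10:15-16:00, 16:40-17:00 (invert busy blocks within the working day).
Jonas ∩ Pita: 10:15-10:20, 10:25-15:55.
Jonas ∩ Pita ∩ Tomás: 12:10-14:40.
Jonas ∩ Pita ∩ Tomás ∩ Mateo: 12:10-14:40.
Jonas ∩ Pita ∩ Tomás ∩ Mateo ∩ Ben: 12:10-14:40.
Jonas ∩ Pita ∩ Tomás ∩ Mateo ∩ Ben ∩ Vanya: 12:10-14:40.
The longest is 12:10-14:40 at 150 minutes.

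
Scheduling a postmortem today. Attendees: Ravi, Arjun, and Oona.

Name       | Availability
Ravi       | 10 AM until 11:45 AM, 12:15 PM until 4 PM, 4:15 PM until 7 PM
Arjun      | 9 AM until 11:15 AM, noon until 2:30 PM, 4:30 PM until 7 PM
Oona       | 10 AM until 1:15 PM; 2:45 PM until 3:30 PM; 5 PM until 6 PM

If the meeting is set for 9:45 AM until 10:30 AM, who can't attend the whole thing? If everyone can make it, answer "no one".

Oona, Ravi

Ravi: not fully free for 09:45-10:30. Arjun: free for 09:45-10:30. Oona: not fully free for 09:45-10:30.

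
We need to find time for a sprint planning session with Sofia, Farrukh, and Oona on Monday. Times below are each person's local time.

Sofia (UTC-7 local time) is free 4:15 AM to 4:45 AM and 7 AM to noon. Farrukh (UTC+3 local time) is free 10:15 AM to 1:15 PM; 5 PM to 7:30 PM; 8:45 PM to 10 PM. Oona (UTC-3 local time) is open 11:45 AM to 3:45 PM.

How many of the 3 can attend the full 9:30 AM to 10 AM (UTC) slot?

Sofia in UTC: 11:15-11:45, 14:00-19:00 (add 7h to convert from UTC-7).
Farrukh in UTC: 07:15-10:15, 14:00-16:30, 17:45-19:00 (subtract 3h to convert from UTC+3).
Oona in UTC: 14:45-18:45 (add 3h to convert from UTC-3).
Farrukh can make the full 09:30-10:00 slot — that's 1.

1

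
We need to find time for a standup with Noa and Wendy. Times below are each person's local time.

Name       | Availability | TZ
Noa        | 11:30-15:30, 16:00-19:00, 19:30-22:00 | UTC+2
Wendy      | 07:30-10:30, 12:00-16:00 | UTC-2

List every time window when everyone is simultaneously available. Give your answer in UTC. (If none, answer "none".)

Noa in UTC: 09:30-13:30, 14:00-17:00, 17:30-20:00 (subtract 2h to convert from UTC+2).
Wendy in UTC: 09:30-12:30, 14:00-18:00 (add 2h to convert from UTC-2).
Noa ∩ Wendy: 09:30-12:30, 14:00-17:00, 17:30-18:00.
So the common availability across everyone is 09:30-12:30, 14:00-17:00, 17:30-18:00.

09:30-12:30, 14:00-17:00, 17:30-18:00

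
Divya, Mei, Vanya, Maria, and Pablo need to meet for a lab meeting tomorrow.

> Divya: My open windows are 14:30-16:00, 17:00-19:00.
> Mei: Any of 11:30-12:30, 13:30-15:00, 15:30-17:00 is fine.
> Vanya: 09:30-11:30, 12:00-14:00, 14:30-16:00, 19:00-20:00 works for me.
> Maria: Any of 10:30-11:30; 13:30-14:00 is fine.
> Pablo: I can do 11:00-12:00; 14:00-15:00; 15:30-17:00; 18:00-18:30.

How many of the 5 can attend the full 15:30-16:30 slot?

2

Mei and Pablo can make the full 15:30-16:30 slot — that's 2.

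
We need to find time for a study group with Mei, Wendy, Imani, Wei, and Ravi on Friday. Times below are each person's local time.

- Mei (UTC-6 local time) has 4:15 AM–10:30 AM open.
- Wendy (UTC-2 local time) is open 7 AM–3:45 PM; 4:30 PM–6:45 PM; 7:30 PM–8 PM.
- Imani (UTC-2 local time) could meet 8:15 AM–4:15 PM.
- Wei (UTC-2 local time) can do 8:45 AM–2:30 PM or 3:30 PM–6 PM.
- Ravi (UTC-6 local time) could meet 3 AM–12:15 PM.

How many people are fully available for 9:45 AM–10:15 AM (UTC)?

Mei in UTC: 10:15-16:30 (add 6h to convert from UTC-6).
Wendy in UTC: 09:00-17:45, 18:30-20:45, 21:30-22:00 (add 2h to convert from UTC-2).
Imani in UTC: 10:15-18:15 (add 2h to convert from UTC-2).
Wei in UTC: 10:45-16:30, 17:30-20:00 (add 2h to convert from UTC-2).
Ravi in UTC: 09:00-18:15 (add 6h to convert from UTC-6).
Wendy and Ravi can make the full 09:45-10:15 slot — that's 2.

2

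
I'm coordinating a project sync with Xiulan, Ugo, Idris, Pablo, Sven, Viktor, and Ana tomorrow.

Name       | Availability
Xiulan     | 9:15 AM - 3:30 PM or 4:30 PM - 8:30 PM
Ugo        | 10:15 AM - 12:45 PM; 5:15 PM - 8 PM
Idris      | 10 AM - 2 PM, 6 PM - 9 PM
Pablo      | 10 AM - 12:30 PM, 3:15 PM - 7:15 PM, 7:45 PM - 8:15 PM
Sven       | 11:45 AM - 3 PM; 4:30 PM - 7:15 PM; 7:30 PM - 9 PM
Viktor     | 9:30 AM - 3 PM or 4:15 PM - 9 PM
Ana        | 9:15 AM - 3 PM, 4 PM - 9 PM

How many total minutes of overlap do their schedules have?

Xiulan ∩ Ugo: 10:15-12:45, 17:15-20:00.
Xiulan ∩ Ugo ∩ Idris: 10:15-12:45, 18:00-20:00.
Xiulan ∩ Ugo ∩ Idris ∩ Pablo: 10:15-12:30, 18:00-19:15, 19:45-20:00.
Xiulan ∩ Ugo ∩ Idris ∩ Pablo ∩ Sven: 11:45-12:30, 18:00-19:15, 19:45-20:00.
Xiulan ∩ Ugo ∩ Idris ∩ Pablo ∩ Sven ∩ Viktor: 11:45-12:30, 18:00-19:15, 19:45-20:00.
Xiulan ∩ Ugo ∩ Idris ∩ Pablo ∩ Sven ∩ Viktor ∩ Ana: 11:45-12:30, 18:00-19:15, 19:45-20:00.
Summing the common windows: 45 + 75 + 15 = 135 minutes.

135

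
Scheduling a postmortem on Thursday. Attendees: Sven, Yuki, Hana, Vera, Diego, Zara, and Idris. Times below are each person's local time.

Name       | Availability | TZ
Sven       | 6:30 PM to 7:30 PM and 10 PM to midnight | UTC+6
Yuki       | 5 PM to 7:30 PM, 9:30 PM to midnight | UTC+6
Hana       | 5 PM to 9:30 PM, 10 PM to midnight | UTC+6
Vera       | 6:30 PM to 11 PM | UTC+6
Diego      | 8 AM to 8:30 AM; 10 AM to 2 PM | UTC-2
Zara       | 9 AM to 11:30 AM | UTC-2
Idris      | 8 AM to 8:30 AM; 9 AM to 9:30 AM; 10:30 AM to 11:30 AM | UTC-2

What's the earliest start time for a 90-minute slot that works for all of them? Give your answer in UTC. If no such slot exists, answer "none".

none

Sven in UTC: 12:30-13:30, 16:00-18:00 (subtract 6h to convert from UTC+6).
Yuki in UTC: 11:00-13:30, 15:30-18:00 (subtract 6h to convert from UTC+6).
Hana in UTC: 11:00-15:30, 16:00-18:00 (subtract 6h to convert from UTC+6).
Vera in UTC: 12:30-17:00 (subtract 6h to convert from UTC+6).
Diego in UTC: 10:00-10:30, 12:00-16:00 (add 2h to convert from UTC-2).
Zara in UTC: 11:00-13:30 (add 2h to convert from UTC-2).
Idris in UTC: 10:00-10:30, 11:00-11:30, 12:30-13:30 (add 2h to convert from UTC-2).
Sven ∩ Yuki: 12:30-13:30, 16:00-18:00.
Sven ∩ Yuki ∩ Hana: 12:30-13:30, 16:00-18:00.
Sven ∩ Yuki ∩ Hana ∩ Vera: 12:30-13:30, 16:00-17:00.
Sven ∩ Yuki ∩ Hana ∩ Vera ∩ Diego: 12:30-13:30.
Sven ∩ Yuki ∩ Hana ∩ Vera ∩ Diego ∩ Zara: 12:30-13:30.
Sven ∩ Yuki ∩ Hana ∩ Vera ∩ Diego ∩ Zara ∩ Idris: 12:30-13:30.
No common window is at least 90 minutes long.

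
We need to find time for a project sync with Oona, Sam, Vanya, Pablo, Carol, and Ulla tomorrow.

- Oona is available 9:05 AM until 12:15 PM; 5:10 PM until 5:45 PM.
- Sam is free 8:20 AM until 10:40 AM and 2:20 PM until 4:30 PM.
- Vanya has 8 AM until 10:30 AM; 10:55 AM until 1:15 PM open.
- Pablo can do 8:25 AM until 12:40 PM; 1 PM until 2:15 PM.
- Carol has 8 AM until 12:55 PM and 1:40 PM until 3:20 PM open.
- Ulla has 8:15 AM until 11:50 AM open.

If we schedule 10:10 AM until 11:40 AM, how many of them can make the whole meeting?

Oona, Pablo, Carol, and Ulla can make the full 10:10-11:40 slot — that's 4.

4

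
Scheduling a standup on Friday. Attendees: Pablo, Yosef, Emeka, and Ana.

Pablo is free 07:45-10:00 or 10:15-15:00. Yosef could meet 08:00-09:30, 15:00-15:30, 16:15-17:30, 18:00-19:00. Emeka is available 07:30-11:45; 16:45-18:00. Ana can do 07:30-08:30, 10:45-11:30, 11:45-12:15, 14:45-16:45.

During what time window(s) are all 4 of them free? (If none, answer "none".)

Pablo ∩ Yosef: 08:00-09:30.
Pablo ∩ Yosef ∩ Emeka: 08:00-09:30.
Pablo ∩ Yosef ∩ Emeka ∩ Ana: 08:00-08:30.

08:00-08:30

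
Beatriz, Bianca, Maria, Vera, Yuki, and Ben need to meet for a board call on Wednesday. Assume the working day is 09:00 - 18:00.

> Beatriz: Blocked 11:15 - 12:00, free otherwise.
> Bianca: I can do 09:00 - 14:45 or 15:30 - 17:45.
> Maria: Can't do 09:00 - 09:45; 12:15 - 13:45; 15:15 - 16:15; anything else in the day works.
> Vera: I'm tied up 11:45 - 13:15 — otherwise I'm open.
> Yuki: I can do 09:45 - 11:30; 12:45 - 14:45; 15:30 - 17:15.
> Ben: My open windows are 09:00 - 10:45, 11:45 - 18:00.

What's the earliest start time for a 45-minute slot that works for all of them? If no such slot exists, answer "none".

Beatriz free: 09:00-11:15, 12:00-18:00 (invert busy blocks within the working day).
Bianca free: 09:00-14:45, 15:30-17:45.
Maria free: 09:45-12:15, 13:45-15:15, 16:15-18:00 (invert busy blocks within the working day).
Vera free: 09:00-11:45, 13:15-18:00 (invert busy blocks within the working day).
Yuki free: 09:45-11:30, 12:45-14:45, 15:30-17:15.
Ben free: 09:00-10:45, 11:45-18:00.
Beatriz ∩ Bianca: 09:00-11:15, 12:00-14:45, 15:30-17:45.
Beatriz ∩ Bianca ∩ Maria: 09:45-11:15, 12:00-12:15, 13:45-14:45, 16:15-17:45.
Beatriz ∩ Bianca ∩ Maria ∩ Vera: 09:45-11:15, 13:45-14:45, 16:15-17:45.
Beatriz ∩ Bianca ∩ Maria ∩ Vera ∩ Yuki: 09:45-11:15, 13:45-14:45, 16:15-17:15.
Beatriz ∩ Bianca ∩ Maria ∩ Vera ∩ Yuki ∩ Ben: 09:45-10:45, 13:45-14:45, 16:15-17:15.
The first common window of at least 45 minutes is 09:45-10:45, so the earliest start is 09:45.

09:45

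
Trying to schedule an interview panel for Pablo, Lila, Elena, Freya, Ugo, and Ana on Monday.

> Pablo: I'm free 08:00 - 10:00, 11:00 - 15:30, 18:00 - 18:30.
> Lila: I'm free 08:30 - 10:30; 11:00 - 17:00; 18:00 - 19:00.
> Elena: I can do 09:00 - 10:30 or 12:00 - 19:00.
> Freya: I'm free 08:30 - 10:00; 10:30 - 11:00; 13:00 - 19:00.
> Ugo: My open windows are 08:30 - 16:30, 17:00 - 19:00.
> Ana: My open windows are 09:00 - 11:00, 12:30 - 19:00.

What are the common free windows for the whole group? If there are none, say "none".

09:00-10:00, 13:00-15:30, 18:00-18:30

Pablo ∩ Lila: 08:30-10:00, 11:00-15:30, 18:00-18:30.
Pablo ∩ Lila ∩ Elena: 09:00-10:00, 12:00-15:30, 18:00-18:30.
Pablo ∩ Lila ∩ Elena ∩ Freya: 09:00-10:00, 13:00-15:30, 18:00-18:30.
Pablo ∩ Lila ∩ Elena ∩ Freya ∩ Ugo: 09:00-10:00, 13:00-15:30, 18:00-18:30.
Pablo ∩ Lila ∩ Elena ∩ Freya ∩ Ugo ∩ Ana: 09:00-10:00, 13:00-15:30, 18:00-18:30.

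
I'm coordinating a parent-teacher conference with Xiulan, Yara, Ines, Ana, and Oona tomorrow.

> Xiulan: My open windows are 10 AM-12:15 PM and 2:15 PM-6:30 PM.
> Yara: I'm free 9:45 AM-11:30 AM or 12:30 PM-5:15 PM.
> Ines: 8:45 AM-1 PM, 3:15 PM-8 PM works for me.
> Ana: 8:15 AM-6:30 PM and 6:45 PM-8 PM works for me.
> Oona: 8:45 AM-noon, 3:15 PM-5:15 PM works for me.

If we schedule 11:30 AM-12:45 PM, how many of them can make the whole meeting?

2

Ines and Ana can make the full 11:30-12:45 slot — that's 2.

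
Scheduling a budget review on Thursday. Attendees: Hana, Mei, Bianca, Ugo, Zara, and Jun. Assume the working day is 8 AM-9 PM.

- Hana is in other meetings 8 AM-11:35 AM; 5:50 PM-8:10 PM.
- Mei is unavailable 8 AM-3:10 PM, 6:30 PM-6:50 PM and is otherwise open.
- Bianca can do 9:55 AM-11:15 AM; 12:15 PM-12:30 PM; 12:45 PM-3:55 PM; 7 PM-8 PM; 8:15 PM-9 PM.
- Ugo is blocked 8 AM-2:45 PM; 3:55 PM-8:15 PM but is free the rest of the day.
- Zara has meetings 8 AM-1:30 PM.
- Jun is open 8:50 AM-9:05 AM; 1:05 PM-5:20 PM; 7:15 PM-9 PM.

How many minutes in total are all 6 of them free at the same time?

Hana free: 11:35-17:50, 20:10-21:00 (invert busy blocks within the working day).
Mei free: 15:10-18:30, 18:50-21:00 (invert busy blocks within the working day).
Bianca free: 09:55-11:15, 12:15-12:30, 12:45-15:55, 19:00-20:00, 20:15-21:00.
Ugo free: 14:45-15:55, 20:15-21:00 (invert busy blocks within the working day).
Zara free: 13:30-21:00 (invert busy blocks within the working day).
Jun free: 08:50-09:05, 13:05-17:20, 19:15-21:00.
Hana ∩ Mei: 15:10-17:50, 20:10-21:00.
Hana ∩ Mei ∩ Bianca: 15:10-15:55, 20:15-21:00.
Hana ∩ Mei ∩ Bianca ∩ Ugo: 15:10-15:55, 20:15-21:00.
Hana ∩ Mei ∩ Bianca ∩ Ugo ∩ Zara: 15:10-15:55, 20:15-21:00.
Hana ∩ Mei ∩ Bianca ∩ Ugo ∩ Zara ∩ Jun: 15:10-15:55, 20:15-21:00.
Those are the intersection windows.
Summing the common windows: 45 + 45 = 90 minutes.

90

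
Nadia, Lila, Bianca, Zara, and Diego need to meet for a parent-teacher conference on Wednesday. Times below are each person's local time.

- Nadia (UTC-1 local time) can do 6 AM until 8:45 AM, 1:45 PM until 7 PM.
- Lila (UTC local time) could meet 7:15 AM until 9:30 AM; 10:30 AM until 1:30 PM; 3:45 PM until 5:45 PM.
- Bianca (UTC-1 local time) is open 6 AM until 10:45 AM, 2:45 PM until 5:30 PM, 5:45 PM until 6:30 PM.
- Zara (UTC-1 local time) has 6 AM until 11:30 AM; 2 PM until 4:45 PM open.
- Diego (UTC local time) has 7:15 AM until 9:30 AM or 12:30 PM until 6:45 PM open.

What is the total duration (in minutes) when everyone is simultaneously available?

255

Nadia in UTC: 07:00-09:45, 14:45-20:00 (add 1h to convert from UTC-1).
Lila in UTC: 07:15-09:30, 10:30-13:30, 15:45-17:45.
Bianca in UTC: 07:00-11:45, 15:45-18:30, 18:45-19:30 (add 1h to convert from UTC-1).
Zara in UTC: 07:00-12:30, 15:00-17:45 (add 1h to convert from UTC-1).
Diego in UTC: 07:15-09:30, 12:30-18:45.
Nadia ∩ Lila: 07:15-09:30, 15:45-17:45.
Nadia ∩ Lila ∩ Bianca: 07:15-09:30, 15:45-17:45.
Nadia ∩ Lila ∩ Bianca ∩ Zara: 07:15-09:30, 15:45-17:45.
Nadia ∩ Lila ∩ Bianca ∩ Zara ∩ Diego: 07:15-09:30, 15:45-17:45.
Summing the common windows: 135 + 120 = 255 minutes.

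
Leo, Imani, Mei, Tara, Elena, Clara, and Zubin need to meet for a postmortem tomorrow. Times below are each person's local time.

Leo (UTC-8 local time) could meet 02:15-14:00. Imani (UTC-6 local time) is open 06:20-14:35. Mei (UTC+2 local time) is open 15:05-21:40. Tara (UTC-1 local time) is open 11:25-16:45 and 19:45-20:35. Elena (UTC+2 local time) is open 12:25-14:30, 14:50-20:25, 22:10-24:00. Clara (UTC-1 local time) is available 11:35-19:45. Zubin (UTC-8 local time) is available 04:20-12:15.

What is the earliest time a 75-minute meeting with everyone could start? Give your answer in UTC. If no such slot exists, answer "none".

13:05

Leo in UTC: 10:15-22:00 (add 8h to convert from UTC-8).
Imani in UTC: 12:20-20:35 (add 6h to convert from UTC-6).
Mei in UTC: 13:05-19:40 (subtract 2h to convert from UTC+2).
Tara in UTC: 12:25-17:45, 20:45-21:35 (add 1h to convert from UTC-1).
Elena in UTC: 10:25-12:30, 12:50-18:25, 20:10-22:00 (subtract 2h to convert from UTC+2).
Clara in UTC: 12:35-20:45 (add 1h to convert from UTC-1).
Zubin in UTC: 12:20-20:15 (add 8h to convert from UTC-8).
Leo ∩ Imani: 12:20-20:35.
Leo ∩ Imani ∩ Mei: 13:05-19:40.
Leo ∩ Imani ∩ Mei ∩ Tara: 13:05-17:45.
Leo ∩ Imani ∩ Mei ∩ Tara ∩ Elena: 13:05-17:45.
Leo ∩ Imani ∩ Mei ∩ Tara ∩ Elena ∩ Clara: 13:05-17:45.
Leo ∩ Imani ∩ Mei ∩ Tara ∩ Elena ∩ Clara ∩ Zubin: 13:05-17:45.
So the common availability across everyone is 13:05-17:45.
The first common window of at least 75 minutes is 13:05-17:45, so the earliest start is 13:05.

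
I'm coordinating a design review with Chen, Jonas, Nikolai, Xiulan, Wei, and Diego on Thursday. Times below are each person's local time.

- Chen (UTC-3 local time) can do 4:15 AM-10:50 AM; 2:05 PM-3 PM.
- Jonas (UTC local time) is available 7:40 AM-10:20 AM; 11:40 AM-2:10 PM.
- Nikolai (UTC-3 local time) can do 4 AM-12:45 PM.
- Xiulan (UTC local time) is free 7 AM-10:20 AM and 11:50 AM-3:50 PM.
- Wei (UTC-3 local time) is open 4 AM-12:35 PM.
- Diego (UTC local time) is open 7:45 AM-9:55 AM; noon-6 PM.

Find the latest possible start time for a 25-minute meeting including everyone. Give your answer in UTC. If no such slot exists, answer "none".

Chen in UTC: 07:15-13:50, 17:05-18:00 (add 3h to convert from UTC-3).
Jonas in UTC: 07:40-10:20, 11:40-14:10.
Nikolai in UTC: 07:00-15:45 (add 3h to convert from UTC-3).
Xiulan in UTC: 07:00-10:20, 11:50-15:50.
Wei in UTC: 07:00-15:35 (add 3h to convert from UTC-3).
Diego in UTC: 07:45-09:55, 12:00-18:00.
Chen ∩ Jonas: 07:40-10:20, 11:40-13:50.
Chen ∩ Jonas ∩ Nikolai: 07:40-10:20, 11:40-13:50.
Chen ∩ Jonas ∩ Nikolai ∩ Xiulan: 07:40-10:20, 11:50-13:50.
Chen ∩ Jonas ∩ Nikolai ∩ Xiulan ∩ Wei: 07:40-10:20, 11:50-13:50.
Chen ∩ Jonas ∩ Nikolai ∩ Xiulan ∩ Wei ∩ Diego: 07:45-09:55, 12:00-13:50.
Those are the intersection windows.
The last common window of at least 25 minutes is 12:00-13:50; a 25-minute meeting can start as late as 13:25 and still end by 13:50.

13:25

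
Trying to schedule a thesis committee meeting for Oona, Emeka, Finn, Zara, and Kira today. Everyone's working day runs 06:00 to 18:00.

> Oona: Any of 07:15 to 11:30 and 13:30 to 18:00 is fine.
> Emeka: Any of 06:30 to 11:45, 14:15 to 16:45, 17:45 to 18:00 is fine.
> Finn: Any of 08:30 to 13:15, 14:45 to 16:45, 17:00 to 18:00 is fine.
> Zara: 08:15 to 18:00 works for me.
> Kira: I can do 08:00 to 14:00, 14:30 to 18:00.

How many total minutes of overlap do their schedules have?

Oona ∩ Emeka: 07:15-11:30, 14:15-16:45, 17:45-18:00.
Oona ∩ Emeka ∩ Finn: 08:30-11:30, 14:45-16:45, 17:45-18:00.
Oona ∩ Emeka ∩ Finn ∩ Zara: 08:30-11:30, 14:45-16:45, 17:45-18:00.
Oona ∩ Emeka ∩ Finn ∩ Zara ∩ Kira: 08:30-11:30, 14:45-16:45, 17:45-18:00.
Those are the intersection windows.
Summing the common windows: 180 + 120 + 15 = 315 minutes.

315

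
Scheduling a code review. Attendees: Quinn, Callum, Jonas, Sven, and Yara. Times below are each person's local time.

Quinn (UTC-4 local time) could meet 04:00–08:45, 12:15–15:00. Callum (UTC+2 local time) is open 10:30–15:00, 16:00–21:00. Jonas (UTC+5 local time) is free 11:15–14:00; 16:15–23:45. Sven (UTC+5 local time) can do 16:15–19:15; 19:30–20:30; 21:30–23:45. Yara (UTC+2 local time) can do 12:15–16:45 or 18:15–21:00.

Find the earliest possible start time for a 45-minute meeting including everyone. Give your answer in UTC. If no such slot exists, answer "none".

11:15

Quinn in UTC: 08:00-12:45, 16:15-19:00 (add 4h to convert from UTC-4).
Callum in UTC: 08:30-13:00, 14:00-19:00 (subtract 2h to convert from UTC+2).
Jonas in UTC: 06:15-09:00, 11:15-18:45 (subtract 5h to convert from UTC+5).
Sven in UTC: 11:15-14:15, 14:30-15:30, 16:30-18:45 (subtract 5h to convert from UTC+5).
Yara in UTC: 10:15-14:45, 16:15-19:00 (subtract 2h to convert from UTC+2).
Quinn ∩ Callum: 08:30-12:45, 16:15-19:00.
Quinn ∩ Callum ∩ Jonas: 08:30-09:00, 11:15-12:45, 16:15-18:45.
Quinn ∩ Callum ∩ Jonas ∩ Sven: 11:15-12:45, 16:30-18:45.
Quinn ∩ Callum ∩ Jonas ∩ Sven ∩ Yara: 11:15-12:45, 16:30-18:45.
The first common window of at least 45 minutes is 11:15-12:45, so the earliest start is 11:15.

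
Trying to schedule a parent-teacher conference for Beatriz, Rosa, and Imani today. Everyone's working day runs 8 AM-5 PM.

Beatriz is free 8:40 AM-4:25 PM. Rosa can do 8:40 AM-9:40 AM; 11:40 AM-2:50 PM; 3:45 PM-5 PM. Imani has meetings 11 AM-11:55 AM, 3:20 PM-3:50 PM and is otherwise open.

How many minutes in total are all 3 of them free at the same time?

270

Beatriz free: 08:40-16:25.
Rosa free: 08:40-09:40, 11:40-14:50, 15:45-17:00.
Imani free: 08:00-11:00, 11:55-15:20, 15:50-17:00 (invert busy blocks within the working day).
Beatriz ∩ Rosa: 08:40-09:40, 11:40-14:50, 15:45-16:25.
Beatriz ∩ Rosa ∩ Imani: 08:40-09:40, 11:55-14:50, 15:50-16:25.
Those are the intersection windows.
Summing the common windows: 60 + 175 + 35 = 270 minutes.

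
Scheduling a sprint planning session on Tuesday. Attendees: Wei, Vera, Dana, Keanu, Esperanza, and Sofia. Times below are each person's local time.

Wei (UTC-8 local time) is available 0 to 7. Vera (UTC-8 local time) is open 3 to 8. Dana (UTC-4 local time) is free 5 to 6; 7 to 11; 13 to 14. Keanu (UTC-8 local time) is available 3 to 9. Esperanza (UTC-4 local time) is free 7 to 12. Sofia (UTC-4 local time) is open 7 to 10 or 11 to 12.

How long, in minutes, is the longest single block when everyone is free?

Wei in UTC: 08:00-15:00 (add 8h to convert from UTC-8).
Vera in UTC: 11:00-16:00 (add 8h to convert from UTC-8).
Dana in UTC: 09:00-10:00, 11:00-15:00, 17:00-18:00 (add 4h to convert from UTC-4).
Keanu in UTC: 11:00-17:00 (add 8h to convert from UTC-8).
Esperanza in UTC: 11:00-16:00 (add 4h to convert from UTC-4).
Sofia in UTC: 11:00-14:00, 15:00-16:00 (add 4h to convert from UTC-4).
Wei ∩ Vera: 11:00-15:00.
Wei ∩ Vera ∩ Dana: 11:00-15:00.
Wei ∩ Vera ∩ Dana ∩ Keanu: 11:00-15:00.
Wei ∩ Vera ∩ Dana ∩ Keanu ∩ Esperanza: 11:00-15:00.
Wei ∩ Vera ∩ Dana ∩ Keanu ∩ Esperanza ∩ Sofia: 11:00-14:00.
The longest is 11:00-14:00 at 180 minutes.

180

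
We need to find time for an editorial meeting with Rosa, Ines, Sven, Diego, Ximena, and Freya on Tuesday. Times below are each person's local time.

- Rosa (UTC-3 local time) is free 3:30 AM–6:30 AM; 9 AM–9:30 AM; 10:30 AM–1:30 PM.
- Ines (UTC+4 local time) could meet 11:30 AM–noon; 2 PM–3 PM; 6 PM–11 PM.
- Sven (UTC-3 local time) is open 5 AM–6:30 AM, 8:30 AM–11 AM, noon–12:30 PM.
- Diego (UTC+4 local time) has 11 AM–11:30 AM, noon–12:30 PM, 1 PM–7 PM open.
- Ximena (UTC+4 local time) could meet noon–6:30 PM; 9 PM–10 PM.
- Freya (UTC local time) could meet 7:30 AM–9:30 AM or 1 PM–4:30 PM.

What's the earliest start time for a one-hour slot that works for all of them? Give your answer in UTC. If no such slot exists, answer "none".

Rosa in UTC: 06:30-09:30, 12:00-12:30, 13:30-16:30 (add 3h to convert from UTC-3).
Ines in UTC: 07:30-08:00, 10:00-11:00, 14:00-19:00 (subtract 4h to convert from UTC+4).
Sven in UTC: 08:00-09:30, 11:30-14:00, 15:00-15:30 (add 3h to convert from UTC-3).
Diego in UTC: 07:00-07:30, 08:00-08:30, 09:00-15:00 (subtract 4h to convert from UTC+4).
Ximena in UTC: 08:00-14:30, 17:00-18:00 (subtract 4h to convert from UTC+4).
Freya in UTC: 07:30-09:30, 13:00-16:30.
Rosa ∩ Ines: 07:30-08:00, 14:00-16:30.
Rosa ∩ Ines ∩ Sven: 15:00-15:30.
Rosa ∩ Ines ∩ Sven ∩ Diego: ∅.
Rosa ∩ Ines ∩ Sven ∩ Diego ∩ Ximena: ∅.
Rosa ∩ Ines ∩ Sven ∩ Diego ∩ Ximena ∩ Freya: ∅.
There is no time when everyone is free.
No common window is at least 60 minutes long.

none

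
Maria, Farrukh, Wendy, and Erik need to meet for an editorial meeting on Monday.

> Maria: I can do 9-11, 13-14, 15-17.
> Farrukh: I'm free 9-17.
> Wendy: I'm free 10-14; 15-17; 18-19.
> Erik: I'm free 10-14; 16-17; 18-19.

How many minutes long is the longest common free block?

60

Maria ∩ Farrukh: 09:00-11:00, 13:00-14:00, 15:00-17:00.
Maria ∩ Farrukh ∩ Wendy: 10:00-11:00, 13:00-14:00, 15:00-17:00.
Maria ∩ Farrukh ∩ Wendy ∩ Erik: 10:00-11:00, 13:00-14:00, 16:00-17:00.
Those are the intersection windows.
The longest is 10:00-11:00 at 60 minutes.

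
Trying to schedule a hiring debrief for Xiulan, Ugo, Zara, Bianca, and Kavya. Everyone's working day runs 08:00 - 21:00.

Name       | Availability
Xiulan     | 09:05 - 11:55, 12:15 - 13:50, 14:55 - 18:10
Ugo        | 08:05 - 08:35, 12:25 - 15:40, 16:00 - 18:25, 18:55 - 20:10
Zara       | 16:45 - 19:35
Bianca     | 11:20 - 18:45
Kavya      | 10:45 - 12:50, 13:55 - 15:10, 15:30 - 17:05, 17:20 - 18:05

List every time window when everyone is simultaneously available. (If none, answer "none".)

16:45-17:05, 17:20-18:05

Xiulan ∩ Ugo: 12:25-13:50, 14:55-15:40, 16:00-18:10.
Xiulan ∩ Ugo ∩ Zara: 16:45-18:10.
Xiulan ∩ Ugo ∩ Zara ∩ Bianca: 16:45-18:10.
Xiulan ∩ Ugo ∩ Zara ∩ Bianca ∩ Kavya: 16:45-17:05, 17:20-18:05.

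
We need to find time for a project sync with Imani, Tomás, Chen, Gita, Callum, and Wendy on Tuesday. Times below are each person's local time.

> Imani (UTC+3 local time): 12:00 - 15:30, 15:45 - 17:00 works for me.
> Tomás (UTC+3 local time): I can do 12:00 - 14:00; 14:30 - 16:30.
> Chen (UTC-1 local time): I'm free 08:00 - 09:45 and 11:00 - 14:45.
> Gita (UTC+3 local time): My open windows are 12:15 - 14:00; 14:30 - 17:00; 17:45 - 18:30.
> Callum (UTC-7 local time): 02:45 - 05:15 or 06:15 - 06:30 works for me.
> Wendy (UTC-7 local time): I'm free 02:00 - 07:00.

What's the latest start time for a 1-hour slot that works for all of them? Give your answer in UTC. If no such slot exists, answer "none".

Imani in UTC: 09:00-12:30, 12:45-14:00 (subtract 3h to convert from UTC+3).
Tomás in UTC: 09:00-11:00, 11:30-13:30 (subtract 3h to convert from UTC+3).
Chen in UTC: 09:00-10:45, 12:00-15:45 (add 1h to convert from UTC-1).
Gita in UTC: 09:15-11:00, 11:30-14:00, 14:45-15:30 (subtract 3h to convert from UTC+3).
Callum in UTC: 09:45-12:15, 13:15-13:30 (add 7h to convert from UTC-7).
Wendy in UTC: 09:00-14:00 (add 7h to convert from UTC-7).
Imani ∩ Tomás: 09:00-11:00, 11:30-12:30, 12:45-13:30.
Imani ∩ Tomás ∩ Chen: 09:00-10:45, 12:00-12:30, 12:45-13:30.
Imani ∩ Tomás ∩ Chen ∩ Gita: 09:15-10:45, 12:00-12:30, 12:45-13:30.
Imani ∩ Tomás ∩ Chen ∩ Gita ∩ Callum: 09:45-10:45, 12:00-12:15, 13:15-13:30.
Imani ∩ Tomás ∩ Chen ∩ Gita ∩ Callum ∩ Wendy: 09:45-10:45, 12:00-12:15, 13:15-13:30.
The last common window of at least 60 minutes is 09:45-10:45; a 60-minute meeting can start as late as 09:45 and still end by 10:45.

09:45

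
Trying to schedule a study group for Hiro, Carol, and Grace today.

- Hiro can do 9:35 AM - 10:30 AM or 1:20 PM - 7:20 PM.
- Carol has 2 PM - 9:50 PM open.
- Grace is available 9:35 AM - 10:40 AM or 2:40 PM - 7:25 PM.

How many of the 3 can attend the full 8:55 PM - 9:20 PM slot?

1

Carol can make the full 20:55-21:20 slot — that's 1.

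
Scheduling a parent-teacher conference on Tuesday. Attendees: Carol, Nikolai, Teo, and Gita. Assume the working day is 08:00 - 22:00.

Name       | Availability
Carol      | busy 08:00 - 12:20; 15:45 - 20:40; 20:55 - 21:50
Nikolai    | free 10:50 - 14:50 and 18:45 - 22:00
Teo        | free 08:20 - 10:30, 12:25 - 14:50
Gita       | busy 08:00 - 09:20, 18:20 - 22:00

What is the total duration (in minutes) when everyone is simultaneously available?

145

Carol free: 12:20-15:45, 20:40-20:55, 21:50-22:00 (invert busy blocks within the working day).
Nikolai free: 10:50-14:50, 18:45-22:00.
Teo free: 08:20-10:30, 12:25-14:50.
Gita free: 09:20-18:20 (invert busy blocks within the working day).
Carol ∩ Nikolai: 12:20-14:50, 20:40-20:55, 21:50-22:00.
Carol ∩ Nikolai ∩ Teo: 12:25-14:50.
Carol ∩ Nikolai ∩ Teo ∩ Gita: 12:25-14:50.
Those are the intersection windows.
That's a single block of 145 minutes.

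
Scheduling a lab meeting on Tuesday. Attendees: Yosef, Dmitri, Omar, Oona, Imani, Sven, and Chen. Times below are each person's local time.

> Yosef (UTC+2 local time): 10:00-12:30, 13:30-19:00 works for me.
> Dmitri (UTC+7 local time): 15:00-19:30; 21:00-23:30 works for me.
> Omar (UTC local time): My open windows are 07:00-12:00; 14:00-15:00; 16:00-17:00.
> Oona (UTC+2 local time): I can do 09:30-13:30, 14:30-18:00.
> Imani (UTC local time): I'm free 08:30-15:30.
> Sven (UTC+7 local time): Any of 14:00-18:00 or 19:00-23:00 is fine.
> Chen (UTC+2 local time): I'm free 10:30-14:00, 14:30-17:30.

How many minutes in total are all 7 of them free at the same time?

Yosef in UTC: 08:00-10:30, 11:30-17:00 (subtract 2h to convert from UTC+2).
Dmitri in UTC: 08:00-12:30, 14:00-16:30 (subtract 7h to convert from UTC+7).
Omar in UTC: 07:00-12:00, 14:00-15:00, 16:00-17:00.
Oona in UTC: 07:30-11:30, 12:30-16:00 (subtract 2h to convert from UTC+2).
Imani in UTC: 08:30-15:30.
Sven in UTC: 07:00-11:00, 12:00-16:00 (subtract 7h to convert from UTC+7).
Chen in UTC: 08:30-12:00, 12:30-15:30 (subtract 2h to convert from UTC+2).
Yosef ∩ Dmitri: 08:00-10:30, 11:30-12:30, 14:00-16:30.
Yosef ∩ Dmitri ∩ Omar: 08:00-10:30, 11:30-12:00, 14:00-15:00, 16:00-16:30.
Yosef ∩ Dmitri ∩ Omar ∩ Oona: 08:00-10:30, 14:00-15:00.
Yosef ∩ Dmitri ∩ Omar ∩ Oona ∩ Imani: 08:30-10:30, 14:00-15:00.
Yosef ∩ Dmitri ∩ Omar ∩ Oona ∩ Imani ∩ Sven: 08:30-10:30, 14:00-15:00.
Yosef ∩ Dmitri ∩ Omar ∩ Oona ∩ Imani ∩ Sven ∩ Chen: 08:30-10:30, 14:00-15:00.
Those are the intersection windows.
Summing the common windows: 120 + 60 = 180 minutes.

180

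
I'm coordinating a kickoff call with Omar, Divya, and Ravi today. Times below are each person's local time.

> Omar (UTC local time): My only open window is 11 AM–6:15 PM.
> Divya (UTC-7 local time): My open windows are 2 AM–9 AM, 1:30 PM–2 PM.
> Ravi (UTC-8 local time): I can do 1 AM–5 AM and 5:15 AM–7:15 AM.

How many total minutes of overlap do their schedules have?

240

Omar in UTC: 11:00-18:15.
Divya in UTC: 09:00-16:00, 20:30-21:00 (add 7h to convert from UTC-7).
Ravi in UTC: 09:00-13:00, 13:15-15:15 (add 8h to convert from UTC-8).
Omar ∩ Divya: 11:00-16:00.
Omar ∩ Divya ∩ Ravi: 11:00-13:00, 13:15-15:15.
So the common availability across everyone is 11:00-13:00, 13:15-15:15.
Summing the common windows: 120 + 120 = 240 minutes.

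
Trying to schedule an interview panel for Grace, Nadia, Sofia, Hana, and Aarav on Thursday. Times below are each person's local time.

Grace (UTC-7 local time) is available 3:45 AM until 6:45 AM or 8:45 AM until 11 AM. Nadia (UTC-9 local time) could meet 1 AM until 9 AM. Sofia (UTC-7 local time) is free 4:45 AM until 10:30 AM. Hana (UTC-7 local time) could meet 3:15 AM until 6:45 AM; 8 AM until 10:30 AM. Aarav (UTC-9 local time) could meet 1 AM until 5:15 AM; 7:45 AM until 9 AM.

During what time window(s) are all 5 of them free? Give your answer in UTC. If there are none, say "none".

Grace in UTC: 10:45-13:45, 15:45-18:00 (add 7h to convert from UTC-7).
Nadia in UTC: 10:00-18:00 (add 9h to convert from UTC-9).
Sofia in UTC: 11:45-17:30 (add 7h to convert from UTC-7).
Hana in UTC: 10:15-13:45, 15:00-17:30 (add 7h to convert from UTC-7).
Aarav in UTC: 10:00-14:15, 16:45-18:00 (add 9h to convert from UTC-9).
Grace ∩ Nadia: 10:45-13:45, 15:45-18:00.
Grace ∩ Nadia ∩ Sofia: 11:45-13:45, 15:45-17:30.
Grace ∩ Nadia ∩ Sofia ∩ Hana: 11:45-13:45, 15:45-17:30.
Grace ∩ Nadia ∩ Sofia ∩ Hana ∩ Aarav: 11:45-13:45, 16:45-17:30.

11:45-13:45, 16:45-17:30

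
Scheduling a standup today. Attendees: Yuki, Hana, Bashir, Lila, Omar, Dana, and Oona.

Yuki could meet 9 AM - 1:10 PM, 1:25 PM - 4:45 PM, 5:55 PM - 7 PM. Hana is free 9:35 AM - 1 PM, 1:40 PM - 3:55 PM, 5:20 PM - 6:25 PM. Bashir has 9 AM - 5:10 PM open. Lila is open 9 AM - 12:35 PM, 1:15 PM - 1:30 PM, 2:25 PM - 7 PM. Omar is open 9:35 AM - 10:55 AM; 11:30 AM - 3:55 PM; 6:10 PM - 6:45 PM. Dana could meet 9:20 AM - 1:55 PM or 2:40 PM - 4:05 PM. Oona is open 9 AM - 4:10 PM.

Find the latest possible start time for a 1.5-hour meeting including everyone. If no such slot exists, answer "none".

Yuki ∩ Hana: 09:35-13:00, 13:40-15:55, 17:55-18:25.
Yuki ∩ Hana ∩ Bashir: 09:35-13:00, 13:40-15:55.
Yuki ∩ Hana ∩ Bashir ∩ Lila: 09:35-12:35, 14:25-15:55.
Yuki ∩ Hana ∩ Bashir ∩ Lila ∩ Omar: 09:35-10:55, 11:30-12:35, 14:25-15:55.
Yuki ∩ Hana ∩ Bashir ∩ Lila ∩ Omar ∩ Dana: 09:35-10:55, 11:30-12:35, 14:40-15:55.
Yuki ∩ Hana ∩ Bashir ∩ Lila ∩ Omar ∩ Dana ∩ Oona: 09:35-10:55, 11:30-12:35, 14:40-15:55.
Those are the intersection windows.
No common window is at least 90 minutes long.

none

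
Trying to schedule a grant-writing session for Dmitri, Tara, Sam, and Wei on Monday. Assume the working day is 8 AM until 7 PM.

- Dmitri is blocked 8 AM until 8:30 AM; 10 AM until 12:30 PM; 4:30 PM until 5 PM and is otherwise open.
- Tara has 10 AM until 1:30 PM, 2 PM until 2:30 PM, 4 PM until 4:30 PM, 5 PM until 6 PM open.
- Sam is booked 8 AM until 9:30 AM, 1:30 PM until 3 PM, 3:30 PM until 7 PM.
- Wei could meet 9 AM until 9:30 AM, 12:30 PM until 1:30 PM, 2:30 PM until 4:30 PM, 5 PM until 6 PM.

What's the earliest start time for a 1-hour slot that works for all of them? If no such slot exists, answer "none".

12:30

Dmitri free: 08:30-10:00, 12:30-16:30, 17:00-19:00 (invert busy blocks within the working day).
Tara free: 10:00-13:30, 14:00-14:30, 16:00-16:30, 17:00-18:00.
Sam free: 09:30-13:30, 15:00-15:30 (invert busy blocks within the working day).
Wei free: 09:00-09:30, 12:30-13:30, 14:30-16:30, 17:00-18:00.
Dmitri ∩ Tara: 12:30-13:30, 14:00-14:30, 16:00-16:30, 17:00-18:00.
Dmitri ∩ Tara ∩ Sam: 12:30-13:30.
Dmitri ∩ Tara ∩ Sam ∩ Wei: 12:30-13:30.
The first common window of at least 60 minutes is 12:30-13:30, so the earliest start is 12:30.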